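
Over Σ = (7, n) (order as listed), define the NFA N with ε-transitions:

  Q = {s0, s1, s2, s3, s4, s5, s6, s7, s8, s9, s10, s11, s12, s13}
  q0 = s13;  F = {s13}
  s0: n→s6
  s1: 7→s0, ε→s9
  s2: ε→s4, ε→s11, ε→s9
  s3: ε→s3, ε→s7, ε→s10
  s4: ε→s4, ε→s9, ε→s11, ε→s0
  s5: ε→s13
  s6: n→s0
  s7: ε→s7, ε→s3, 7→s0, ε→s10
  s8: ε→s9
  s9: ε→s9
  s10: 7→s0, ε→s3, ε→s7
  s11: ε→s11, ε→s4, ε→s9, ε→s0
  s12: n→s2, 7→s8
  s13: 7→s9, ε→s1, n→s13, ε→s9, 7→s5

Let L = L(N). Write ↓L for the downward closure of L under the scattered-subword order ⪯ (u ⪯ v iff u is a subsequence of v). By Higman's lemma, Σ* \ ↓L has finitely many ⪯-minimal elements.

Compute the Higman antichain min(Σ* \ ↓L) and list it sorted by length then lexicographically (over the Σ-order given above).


Antichain: [].

|Q|=14, |F|=1, |δ|=35 (25 ε).
min D↑ (1 st, q0=0, F={}): 0:7→0,n→0.
L(D↑) = ∅ ⇒ ↓L = Σ*.


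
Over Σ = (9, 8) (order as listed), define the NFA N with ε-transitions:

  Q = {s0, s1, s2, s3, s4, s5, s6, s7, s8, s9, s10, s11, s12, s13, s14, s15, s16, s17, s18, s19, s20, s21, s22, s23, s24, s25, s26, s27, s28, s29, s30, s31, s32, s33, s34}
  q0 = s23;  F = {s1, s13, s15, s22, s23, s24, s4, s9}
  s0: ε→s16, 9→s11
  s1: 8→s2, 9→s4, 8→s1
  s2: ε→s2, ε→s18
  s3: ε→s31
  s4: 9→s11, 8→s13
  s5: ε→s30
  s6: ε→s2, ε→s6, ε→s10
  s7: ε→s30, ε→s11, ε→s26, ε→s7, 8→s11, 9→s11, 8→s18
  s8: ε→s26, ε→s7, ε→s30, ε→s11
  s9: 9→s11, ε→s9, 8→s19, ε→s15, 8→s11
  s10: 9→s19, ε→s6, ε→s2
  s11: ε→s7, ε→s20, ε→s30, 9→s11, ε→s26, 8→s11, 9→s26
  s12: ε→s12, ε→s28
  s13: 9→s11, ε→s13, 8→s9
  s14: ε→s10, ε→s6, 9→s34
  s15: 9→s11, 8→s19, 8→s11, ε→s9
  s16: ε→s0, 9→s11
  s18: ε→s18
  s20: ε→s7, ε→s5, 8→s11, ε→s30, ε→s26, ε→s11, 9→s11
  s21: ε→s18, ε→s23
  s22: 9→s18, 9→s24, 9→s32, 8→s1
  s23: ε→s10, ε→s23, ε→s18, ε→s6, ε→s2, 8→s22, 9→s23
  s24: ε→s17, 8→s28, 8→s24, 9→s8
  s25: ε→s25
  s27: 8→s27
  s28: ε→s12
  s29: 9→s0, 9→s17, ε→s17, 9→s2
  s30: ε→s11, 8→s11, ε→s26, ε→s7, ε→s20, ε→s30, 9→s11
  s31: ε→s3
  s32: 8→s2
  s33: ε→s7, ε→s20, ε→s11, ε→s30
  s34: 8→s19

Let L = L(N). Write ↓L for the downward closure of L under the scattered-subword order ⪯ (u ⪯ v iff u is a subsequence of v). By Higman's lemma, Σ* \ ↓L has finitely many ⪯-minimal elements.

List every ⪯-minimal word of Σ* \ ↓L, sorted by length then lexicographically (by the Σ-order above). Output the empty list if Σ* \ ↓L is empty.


|Q|=35, |F|=8, |δ|=100 (58 ε).
min D↑ (8 st, q0=0, F={4}): 0:9→0,8→1 1:9→2,8→3 2:9→4,8→2 3:9→5,8→3 4:9→4,8→4 5:9→4,8→6 6:9→4,8→7 7:9→4,8→4 (ε-aug+det+¬).
'899': |S_i|=[24, 21, 19, 8] end={s11,s18,s20,s26,s30,s5,s7,s8} — reject; 3/3 deletions ∈↓L.
'889888': run [24, 21, 19, 13, 11, 10, 8] end={s11,s18,s19,s20,s26,s30,s5,s7} — reject; 6/6 single-dels accept.
2 obstructions.

A = [899, 889888].


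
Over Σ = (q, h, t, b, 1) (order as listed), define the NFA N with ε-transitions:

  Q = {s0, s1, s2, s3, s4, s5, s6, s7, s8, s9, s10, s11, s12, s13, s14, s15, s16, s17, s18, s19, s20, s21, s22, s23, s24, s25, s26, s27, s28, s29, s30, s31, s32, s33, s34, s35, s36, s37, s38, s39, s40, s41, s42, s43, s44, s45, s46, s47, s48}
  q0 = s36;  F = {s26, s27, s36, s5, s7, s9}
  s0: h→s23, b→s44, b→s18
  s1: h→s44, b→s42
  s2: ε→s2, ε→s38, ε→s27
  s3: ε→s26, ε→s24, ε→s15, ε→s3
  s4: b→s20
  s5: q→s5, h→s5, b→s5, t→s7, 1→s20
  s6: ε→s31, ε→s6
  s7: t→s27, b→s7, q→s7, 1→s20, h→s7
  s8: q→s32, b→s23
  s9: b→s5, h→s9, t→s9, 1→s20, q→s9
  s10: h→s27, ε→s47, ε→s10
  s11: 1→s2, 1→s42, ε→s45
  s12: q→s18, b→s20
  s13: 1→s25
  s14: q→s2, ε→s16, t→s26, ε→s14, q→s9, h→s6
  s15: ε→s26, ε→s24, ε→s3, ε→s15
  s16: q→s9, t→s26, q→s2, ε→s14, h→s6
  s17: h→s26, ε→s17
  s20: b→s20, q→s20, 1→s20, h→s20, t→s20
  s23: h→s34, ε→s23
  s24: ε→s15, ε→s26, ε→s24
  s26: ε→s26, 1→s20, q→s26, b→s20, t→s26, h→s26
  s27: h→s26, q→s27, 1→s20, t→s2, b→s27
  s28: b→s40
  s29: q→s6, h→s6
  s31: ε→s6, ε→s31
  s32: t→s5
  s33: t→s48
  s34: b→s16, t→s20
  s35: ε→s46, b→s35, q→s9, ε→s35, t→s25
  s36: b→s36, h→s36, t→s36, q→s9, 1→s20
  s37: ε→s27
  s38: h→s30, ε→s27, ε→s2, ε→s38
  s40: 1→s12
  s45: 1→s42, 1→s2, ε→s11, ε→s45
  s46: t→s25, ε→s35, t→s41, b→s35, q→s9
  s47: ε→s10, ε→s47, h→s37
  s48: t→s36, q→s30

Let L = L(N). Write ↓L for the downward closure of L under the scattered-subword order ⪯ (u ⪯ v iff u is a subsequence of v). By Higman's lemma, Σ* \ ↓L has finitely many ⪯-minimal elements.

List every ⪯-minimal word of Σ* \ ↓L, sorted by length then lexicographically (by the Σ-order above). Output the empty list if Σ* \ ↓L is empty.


|Q|=49, |F|=6, |δ|=118 (38 ε).
min D↑ (7 st, q0=0, F={2}): 0:q→1,h→0,t→0,b→0,1→2 1:q→1,h→1,t→1,b→3,1→2 2:q→2,h→2,t→2,b→2,1→2 3:q→3,h→3,t→4,b→3,1→2 4:q→4,h→4,t→5,b→4,1→2 5:q→5,h→6,t→5,b→5,1→2 6:q→6,h→6,t→6,b→2,1→2.
'1': run [10, 1] end={s20} — reject; 1/1 single-dels accept.
'qbtthb': |S_i|=[10, 9, 8, 7, 6, 3, 1] end={s20} ∉↓L; 6/6 deletions ∈↓L.
2 obstructions.

Antichain: [1, qbtthb].


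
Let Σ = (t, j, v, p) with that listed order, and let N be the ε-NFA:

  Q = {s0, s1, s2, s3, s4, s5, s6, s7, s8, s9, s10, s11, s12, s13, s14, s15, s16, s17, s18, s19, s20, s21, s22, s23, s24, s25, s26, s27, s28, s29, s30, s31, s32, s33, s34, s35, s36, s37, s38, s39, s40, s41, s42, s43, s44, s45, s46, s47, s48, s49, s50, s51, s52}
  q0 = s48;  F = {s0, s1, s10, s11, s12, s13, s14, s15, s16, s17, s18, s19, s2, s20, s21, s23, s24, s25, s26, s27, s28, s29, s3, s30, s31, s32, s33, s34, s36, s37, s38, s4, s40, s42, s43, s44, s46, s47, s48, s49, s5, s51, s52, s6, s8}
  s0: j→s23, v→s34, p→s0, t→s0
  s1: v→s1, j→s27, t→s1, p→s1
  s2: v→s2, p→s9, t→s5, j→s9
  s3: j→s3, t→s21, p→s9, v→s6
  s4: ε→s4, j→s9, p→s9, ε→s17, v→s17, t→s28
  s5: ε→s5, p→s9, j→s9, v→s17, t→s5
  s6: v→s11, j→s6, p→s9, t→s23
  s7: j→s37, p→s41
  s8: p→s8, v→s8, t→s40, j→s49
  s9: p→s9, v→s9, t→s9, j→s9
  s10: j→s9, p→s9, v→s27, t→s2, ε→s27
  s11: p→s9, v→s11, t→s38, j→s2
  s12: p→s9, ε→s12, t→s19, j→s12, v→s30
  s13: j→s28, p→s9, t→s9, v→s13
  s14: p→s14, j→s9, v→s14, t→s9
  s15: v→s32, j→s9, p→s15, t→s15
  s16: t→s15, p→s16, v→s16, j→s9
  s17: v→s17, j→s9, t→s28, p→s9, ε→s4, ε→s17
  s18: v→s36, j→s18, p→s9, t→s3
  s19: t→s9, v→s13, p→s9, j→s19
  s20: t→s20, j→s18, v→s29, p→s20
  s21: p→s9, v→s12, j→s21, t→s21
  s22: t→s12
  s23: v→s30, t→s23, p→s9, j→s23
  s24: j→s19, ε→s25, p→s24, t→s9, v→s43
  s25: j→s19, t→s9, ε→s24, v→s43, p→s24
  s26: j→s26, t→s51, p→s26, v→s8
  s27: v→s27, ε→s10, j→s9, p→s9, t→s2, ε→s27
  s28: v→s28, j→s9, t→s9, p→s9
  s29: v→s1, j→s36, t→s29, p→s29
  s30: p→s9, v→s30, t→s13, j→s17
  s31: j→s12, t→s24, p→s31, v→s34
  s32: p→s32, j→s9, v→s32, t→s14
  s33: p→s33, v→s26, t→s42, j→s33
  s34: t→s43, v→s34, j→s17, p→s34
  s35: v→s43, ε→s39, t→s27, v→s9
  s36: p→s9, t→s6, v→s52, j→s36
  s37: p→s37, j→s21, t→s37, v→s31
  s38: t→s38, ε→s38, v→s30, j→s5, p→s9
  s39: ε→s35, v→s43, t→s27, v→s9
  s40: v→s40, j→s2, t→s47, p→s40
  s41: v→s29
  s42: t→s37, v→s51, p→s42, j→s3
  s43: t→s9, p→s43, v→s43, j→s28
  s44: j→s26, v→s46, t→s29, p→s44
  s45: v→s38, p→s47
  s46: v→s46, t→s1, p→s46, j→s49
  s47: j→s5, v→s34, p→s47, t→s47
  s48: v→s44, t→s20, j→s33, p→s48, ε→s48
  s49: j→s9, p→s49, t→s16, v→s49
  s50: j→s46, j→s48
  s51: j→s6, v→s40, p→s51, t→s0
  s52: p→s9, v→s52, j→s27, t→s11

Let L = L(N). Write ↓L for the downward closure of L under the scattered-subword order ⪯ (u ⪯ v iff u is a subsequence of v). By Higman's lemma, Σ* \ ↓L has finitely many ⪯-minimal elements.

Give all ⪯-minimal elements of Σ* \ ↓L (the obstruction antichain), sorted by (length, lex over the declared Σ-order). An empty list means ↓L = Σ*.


A = [tjp, vvjj, jttvtt].

|Q|=53, |F|=45, |δ|=213 (15 ε).
min D↑ (43 st, q0=0, F={11}): 0:t→1,j→2,v→3,p→0 1:t→1,j→4,v→5,p→1 2:t→6,j→2,v→7,p→2 3:t→5,j→7,v→8,p→3 4:t→9,j→4,v→10,p→11 5:t→5,j→10,v→12,p→5 6:t→13,j→9,v→14,p→6 7:t→14,j→7,v→15,p→7 8:t→12,j→16,v→8,p→8 9:t→17,j→9,v→18,p→11 10:t→18,j→10,v→19,p→11 11:t→11,j→11,v→11,p→11 12:t→12,j→20,v→12,p→12 13:t→13,j→17,v→21,p→13 14:t→22,j→18,v→23,p→14 15:t→23,j→16,v→15,p→15 16:t→24,j→11,v→16,p→16 17:t→17,j→17,v→25,p→11 18:t→26,j→18,v→27,p→11 19:t→27,j→20,v→19,p→11 20:t→28,j→11,v→20,p→11 21:t→29,j→25,v→30,p→21 22:t→22,j→26,v→30,p→22 23:t→31,j→28,v→23,p→23 24:t→32,j→11,v→24,p→24 25:t→33,j→25,v→34,p→11 26:t→26,j→26,v→34,p→11 27:t→35,j→28,v→27,p→11 28:t→36,j→11,v→28,p→11 29:t→11,j→33,v→37,p→29 30:t→37,j→38,v→30,p→30 31:t→31,j→36,v→30,p→31 32:t→32,j→11,v→39,p→32 33:t→11,j→33,v→40,p→11 34:t→40,j→38,v→34,p→11 35:t→35,j→36,v→34,p→11 36:t→36,j→11,v→38,p→11 37:t→11,j→41,v→37,p→37 38:t→41,j→11,v→38,p→11 39:t→42,j→11,v→39,p→39 40:t→11,j→41,v→40,p→11 41:t→11,j→11,v→41,p→11 42:t→11,j→11,v→42,p→42 (ε-aug+det+¬).
'tjp': run [46, 39, 21, 1] end={s9} rej; 3/3 deletions ∈↓L.
'vvjj': run [46, 38, 25, 13, 1] end={s9} ∉↓L; 4/4 single-dels accept.
'jttvtt': |S_i|=[46, 40, 31, 23, 15, 8, 1] end={s9} ∉↓L; 6/6 del acc.
3 obstructions.


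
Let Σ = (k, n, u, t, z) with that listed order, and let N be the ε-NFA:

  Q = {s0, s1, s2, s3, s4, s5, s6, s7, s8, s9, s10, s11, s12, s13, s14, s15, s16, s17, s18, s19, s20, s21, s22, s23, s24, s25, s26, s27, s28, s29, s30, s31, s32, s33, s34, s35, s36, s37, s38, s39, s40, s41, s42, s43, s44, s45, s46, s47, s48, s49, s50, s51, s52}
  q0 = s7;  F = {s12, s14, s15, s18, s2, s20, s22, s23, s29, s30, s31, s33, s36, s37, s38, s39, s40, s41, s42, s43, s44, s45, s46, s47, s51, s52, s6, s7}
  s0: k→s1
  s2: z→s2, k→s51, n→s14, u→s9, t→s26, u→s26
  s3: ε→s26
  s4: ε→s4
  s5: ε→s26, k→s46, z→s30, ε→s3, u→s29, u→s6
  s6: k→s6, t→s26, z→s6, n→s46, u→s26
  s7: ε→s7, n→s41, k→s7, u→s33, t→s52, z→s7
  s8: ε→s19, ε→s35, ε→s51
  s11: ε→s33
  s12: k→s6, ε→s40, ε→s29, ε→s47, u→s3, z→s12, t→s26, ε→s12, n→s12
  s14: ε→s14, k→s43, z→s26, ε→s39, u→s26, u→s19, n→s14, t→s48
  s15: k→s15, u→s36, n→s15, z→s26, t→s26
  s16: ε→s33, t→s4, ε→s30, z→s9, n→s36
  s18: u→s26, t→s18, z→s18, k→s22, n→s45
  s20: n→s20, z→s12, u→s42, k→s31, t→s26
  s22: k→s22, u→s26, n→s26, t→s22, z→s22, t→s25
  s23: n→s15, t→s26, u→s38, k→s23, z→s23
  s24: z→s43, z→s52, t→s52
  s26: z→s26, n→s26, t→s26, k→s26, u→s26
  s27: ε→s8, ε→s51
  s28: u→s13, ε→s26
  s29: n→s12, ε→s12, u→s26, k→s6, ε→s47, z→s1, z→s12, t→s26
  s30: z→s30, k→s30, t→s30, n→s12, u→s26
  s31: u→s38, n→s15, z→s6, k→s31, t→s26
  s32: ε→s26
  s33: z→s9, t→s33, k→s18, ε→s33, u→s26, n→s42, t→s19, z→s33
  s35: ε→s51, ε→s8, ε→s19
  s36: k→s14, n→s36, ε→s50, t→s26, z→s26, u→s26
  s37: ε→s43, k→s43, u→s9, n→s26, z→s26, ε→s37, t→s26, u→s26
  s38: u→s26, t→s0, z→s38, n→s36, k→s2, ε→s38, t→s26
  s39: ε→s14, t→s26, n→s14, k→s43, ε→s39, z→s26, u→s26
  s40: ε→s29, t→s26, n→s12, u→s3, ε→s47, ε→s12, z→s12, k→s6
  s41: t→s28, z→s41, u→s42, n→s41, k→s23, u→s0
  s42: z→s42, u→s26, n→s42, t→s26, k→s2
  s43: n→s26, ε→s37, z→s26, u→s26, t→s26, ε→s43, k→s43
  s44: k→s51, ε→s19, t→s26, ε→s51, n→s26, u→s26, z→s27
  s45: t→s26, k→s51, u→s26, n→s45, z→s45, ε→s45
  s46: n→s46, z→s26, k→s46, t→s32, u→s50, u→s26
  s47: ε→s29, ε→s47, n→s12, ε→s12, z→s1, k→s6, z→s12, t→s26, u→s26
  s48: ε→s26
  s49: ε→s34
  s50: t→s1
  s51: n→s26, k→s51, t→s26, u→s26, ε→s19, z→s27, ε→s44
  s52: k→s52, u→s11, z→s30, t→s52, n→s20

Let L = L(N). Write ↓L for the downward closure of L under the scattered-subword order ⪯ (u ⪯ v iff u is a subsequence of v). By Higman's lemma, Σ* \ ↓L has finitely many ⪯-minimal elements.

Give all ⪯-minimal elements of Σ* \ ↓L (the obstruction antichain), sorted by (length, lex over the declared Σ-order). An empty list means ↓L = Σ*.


min(Σ*\↓L) = [nt, uu, tzu, nknz, ukkn].

|Q|=53, |F|=28, |δ|=217 (48 ε).
min D↑ (23 st, q0=0, F={6}): 0:k→0,n→1,u→2,t→3,z→0 1:k→4,n→1,u→5,t→6,z→1 2:k→7,n→5,u→6,t→2,z→2 3:k→3,n→8,u→2,t→3,z→9 4:k→4,n→10,u→11,t→6,z→4 5:k→12,n→5,u→6,t→6,z→5 6:k→6,n→6,u→6,t→6,z→6 7:k→13,n→14,u→6,t→7,z→7 8:k→15,n→8,u→5,t→6,z→16 9:k→9,n→16,u→6,t→9,z→9 10:k→10,n→10,u→17,t→6,z→6 11:k→12,n→17,u→6,t→6,z→11 12:k→18,n→19,u→6,t→6,z→12 13:k→13,n→6,u→6,t→13,z→13 14:k→18,n→14,u→6,t→6,z→14 15:k→15,n→10,u→11,t→6,z→20 16:k→20,n→16,u→6,t→6,z→16 17:k→19,n→17,u→6,t→6,z→6 18:k→18,n→6,u→6,t→6,z→18 19:k→21,n→19,u→6,t→6,z→6 20:k→20,n→22,u→6,t→6,z→20 21:k→21,n→6,u→6,t→6,z→6 22:k→22,n→22,u→6,t→6,z→6 (ε-aug+det+¬).
'nt': N↓-sim [44, 36, 7] end={s0,s1,s13,s26,s28,s32,s48} rej; 2/2 del acc.
'uu': |S_i|=[44, 28, 3] end={s19,s26,s9} rej; 2/2 deletions ∈↓L.
'tzu': run [44, 41, 34, 6] end={s1,s19,s26,s3,s50,s9} ∉↓L; 3/3 del acc.
'nknz': |S_i|=[44, 36, 25, 14, 1] end={s26} rej; 4/4 single-dels accept.
'ukkn': |S_i|=[44, 28, 19, 12, 1] end={s26} — reject; 4/4 del acc.
5 words, ⪯-incomp.


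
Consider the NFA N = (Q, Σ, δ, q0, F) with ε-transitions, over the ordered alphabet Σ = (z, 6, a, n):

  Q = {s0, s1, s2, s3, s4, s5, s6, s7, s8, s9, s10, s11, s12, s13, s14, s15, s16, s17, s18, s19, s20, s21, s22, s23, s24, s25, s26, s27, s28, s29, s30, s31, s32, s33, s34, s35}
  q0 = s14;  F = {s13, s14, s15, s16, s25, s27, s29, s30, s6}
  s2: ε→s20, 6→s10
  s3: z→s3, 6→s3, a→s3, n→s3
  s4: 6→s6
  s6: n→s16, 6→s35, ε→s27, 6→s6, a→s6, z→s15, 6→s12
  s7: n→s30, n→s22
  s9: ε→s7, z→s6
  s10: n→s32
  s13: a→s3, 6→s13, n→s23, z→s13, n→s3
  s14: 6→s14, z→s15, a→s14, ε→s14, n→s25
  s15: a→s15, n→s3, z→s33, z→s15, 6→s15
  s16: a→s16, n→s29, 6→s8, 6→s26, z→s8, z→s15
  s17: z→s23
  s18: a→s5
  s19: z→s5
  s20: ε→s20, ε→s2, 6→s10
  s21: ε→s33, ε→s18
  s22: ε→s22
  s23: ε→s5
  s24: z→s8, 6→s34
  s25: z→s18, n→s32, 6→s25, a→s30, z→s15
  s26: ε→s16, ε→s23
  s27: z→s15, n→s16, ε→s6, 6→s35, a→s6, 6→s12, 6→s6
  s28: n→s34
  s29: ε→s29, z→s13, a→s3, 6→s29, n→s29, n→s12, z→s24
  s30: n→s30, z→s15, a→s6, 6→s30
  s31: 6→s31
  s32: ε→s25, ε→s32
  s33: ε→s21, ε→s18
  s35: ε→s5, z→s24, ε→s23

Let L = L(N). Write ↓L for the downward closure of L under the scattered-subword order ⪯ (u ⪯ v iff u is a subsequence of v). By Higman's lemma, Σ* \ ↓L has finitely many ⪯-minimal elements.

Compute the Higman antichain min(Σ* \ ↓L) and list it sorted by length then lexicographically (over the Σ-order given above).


|Q|=36, |F|=9, |δ|=86 (20 ε).
min D↑ (9 st, q0=0, F={3}): 0:z→1,6→0,a→0,n→2 1:z→1,6→1,a→1,n→3 2:z→1,6→2,a→4,n→2 3:z→3,6→3,a→3,n→3 4:z→1,6→4,a→5,n→4 5:z→1,6→5,a→5,n→6 6:z→1,6→6,a→6,n→7 7:z→8,6→7,a→3,n→7 8:z→8,6→8,a→3,n→3 [Hopcroft].
'zn': |S_i|=[22, 11, 3] end={s23,s3,s5} ∉↓L; 2/2 del acc.
'naanna': N↓-sim [22, 21, 19, 18, 15, 9, 1] end={s3} — reject; 6/6 deletions ∈↓L.
2 obstructions.

A = [zn, naanna].


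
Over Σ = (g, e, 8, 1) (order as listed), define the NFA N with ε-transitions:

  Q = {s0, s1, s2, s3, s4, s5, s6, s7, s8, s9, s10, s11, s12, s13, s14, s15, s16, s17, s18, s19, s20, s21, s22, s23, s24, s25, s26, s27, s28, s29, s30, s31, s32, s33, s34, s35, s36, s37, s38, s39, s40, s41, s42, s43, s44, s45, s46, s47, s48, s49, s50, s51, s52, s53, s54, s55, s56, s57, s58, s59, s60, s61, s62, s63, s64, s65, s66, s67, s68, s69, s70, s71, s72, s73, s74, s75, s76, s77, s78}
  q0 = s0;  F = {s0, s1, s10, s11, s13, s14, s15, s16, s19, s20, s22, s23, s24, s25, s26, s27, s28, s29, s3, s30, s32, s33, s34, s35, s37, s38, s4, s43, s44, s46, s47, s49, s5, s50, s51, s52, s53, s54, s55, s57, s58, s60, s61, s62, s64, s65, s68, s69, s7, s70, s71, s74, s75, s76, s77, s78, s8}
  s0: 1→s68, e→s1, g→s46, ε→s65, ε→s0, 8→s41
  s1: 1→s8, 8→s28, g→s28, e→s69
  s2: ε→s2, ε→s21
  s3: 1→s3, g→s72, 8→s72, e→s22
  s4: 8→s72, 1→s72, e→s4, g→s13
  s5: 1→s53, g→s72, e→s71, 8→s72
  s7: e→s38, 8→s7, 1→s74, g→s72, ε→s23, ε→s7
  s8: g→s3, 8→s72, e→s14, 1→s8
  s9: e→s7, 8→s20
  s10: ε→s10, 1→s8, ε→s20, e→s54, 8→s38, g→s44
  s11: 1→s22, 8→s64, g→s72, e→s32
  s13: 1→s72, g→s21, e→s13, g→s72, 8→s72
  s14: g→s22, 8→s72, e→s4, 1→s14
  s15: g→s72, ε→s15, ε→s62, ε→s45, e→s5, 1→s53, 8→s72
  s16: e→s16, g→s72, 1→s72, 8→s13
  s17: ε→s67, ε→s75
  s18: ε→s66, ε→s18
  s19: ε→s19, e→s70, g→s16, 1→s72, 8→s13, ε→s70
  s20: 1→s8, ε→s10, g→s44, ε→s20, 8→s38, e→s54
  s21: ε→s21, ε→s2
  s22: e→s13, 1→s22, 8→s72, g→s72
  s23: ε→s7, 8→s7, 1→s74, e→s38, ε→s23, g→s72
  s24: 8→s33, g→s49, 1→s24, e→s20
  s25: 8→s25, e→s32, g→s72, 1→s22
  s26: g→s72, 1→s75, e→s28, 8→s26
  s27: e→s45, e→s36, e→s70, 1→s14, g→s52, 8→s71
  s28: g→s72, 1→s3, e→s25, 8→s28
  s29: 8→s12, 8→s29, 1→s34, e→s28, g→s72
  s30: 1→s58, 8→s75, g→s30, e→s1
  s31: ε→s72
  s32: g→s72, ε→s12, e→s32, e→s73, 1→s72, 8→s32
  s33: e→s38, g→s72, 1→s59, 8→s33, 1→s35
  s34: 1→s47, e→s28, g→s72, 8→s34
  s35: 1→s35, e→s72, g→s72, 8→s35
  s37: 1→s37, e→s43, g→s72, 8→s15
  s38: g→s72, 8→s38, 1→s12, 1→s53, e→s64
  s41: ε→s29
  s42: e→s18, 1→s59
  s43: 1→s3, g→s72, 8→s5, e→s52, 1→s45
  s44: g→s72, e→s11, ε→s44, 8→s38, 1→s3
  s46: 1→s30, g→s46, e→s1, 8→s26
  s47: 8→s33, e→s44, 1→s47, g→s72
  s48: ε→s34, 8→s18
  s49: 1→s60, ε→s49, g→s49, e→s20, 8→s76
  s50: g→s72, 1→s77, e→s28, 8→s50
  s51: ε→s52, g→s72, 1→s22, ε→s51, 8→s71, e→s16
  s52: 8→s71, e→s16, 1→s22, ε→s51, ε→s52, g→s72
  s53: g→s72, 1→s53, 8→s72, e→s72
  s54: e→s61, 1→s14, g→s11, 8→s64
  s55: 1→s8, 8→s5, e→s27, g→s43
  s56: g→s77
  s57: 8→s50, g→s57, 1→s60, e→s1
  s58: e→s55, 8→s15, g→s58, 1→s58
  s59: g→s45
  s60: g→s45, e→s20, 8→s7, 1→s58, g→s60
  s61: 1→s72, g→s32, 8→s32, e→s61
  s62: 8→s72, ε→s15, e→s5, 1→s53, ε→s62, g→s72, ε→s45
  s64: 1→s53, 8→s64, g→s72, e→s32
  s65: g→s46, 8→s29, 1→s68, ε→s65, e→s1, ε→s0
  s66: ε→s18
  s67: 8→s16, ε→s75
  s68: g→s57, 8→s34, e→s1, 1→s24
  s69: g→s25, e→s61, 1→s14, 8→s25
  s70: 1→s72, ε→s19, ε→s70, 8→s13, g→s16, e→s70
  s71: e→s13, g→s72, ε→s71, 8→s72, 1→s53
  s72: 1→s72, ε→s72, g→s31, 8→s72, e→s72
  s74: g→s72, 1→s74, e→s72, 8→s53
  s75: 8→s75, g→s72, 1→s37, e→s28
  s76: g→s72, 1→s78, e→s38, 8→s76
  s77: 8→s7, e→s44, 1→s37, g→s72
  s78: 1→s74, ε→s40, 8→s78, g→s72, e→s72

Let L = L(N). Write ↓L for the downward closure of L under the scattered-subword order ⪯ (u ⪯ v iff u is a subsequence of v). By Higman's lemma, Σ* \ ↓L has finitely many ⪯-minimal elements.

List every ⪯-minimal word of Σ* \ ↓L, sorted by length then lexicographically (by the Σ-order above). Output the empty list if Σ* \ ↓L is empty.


A = [8g, egg, e18, eee1, g1188, 1181e].

|Q|=79, |F|=57, |δ|=294 (45 ε).
min D↑ (52 st, q0=0, F={10}): 0:g→1,e→2,8→3,1→4 1:g→1,e→2,8→5,1→6 2:g→7,e→8,8→7,1→9 3:g→10,e→7,8→3,1→11 4:g→12,e→2,8→11,1→13 5:g→10,e→7,8→5,1→14 6:g→6,e→2,8→14,1→15 7:g→10,e→16,8→7,1→17 8:g→16,e→18,8→16,1→19 9:g→17,e→19,8→10,1→9 10:g→10,e→10,8→10,1→10 11:g→10,e→7,8→11,1→20 12:g→12,e→2,8→21,1→22 13:g→23,e→24,8→25,1→13 14:g→10,e→7,8→14,1→26 15:g→15,e→27,8→28,1→15 16:g→10,e→29,8→16,1→30 17:g→10,e→30,8→10,1→17 18:g→29,e→18,8→29,1→10 19:g→30,e→31,8→10,1→19 20:g→10,e→32,8→25,1→20 21:g→10,e→7,8→21,1→33 22:g→22,e→24,8→34,1→15 23:g→23,e→24,8→35,1→22 24:g→32,e→36,8→37,1→9 25:g→10,e→37,8→25,1→38 26:g→10,e→39,8→28,1→26 27:g→39,e→40,8→41,1→9 28:g→10,e→41,8→10,1→42 29:g→10,e→29,8→29,1→10 30:g→10,e→43,8→10,1→30 31:g→43,e→31,8→10,1→10 32:g→10,e→44,8→37,1→17 33:g→10,e→32,8→34,1→26 34:g→10,e→37,8→34,1→45 35:g→10,e→37,8→35,1→46 36:g→44,e→18,8→47,1→19 37:g→10,e→47,8→37,1→42 38:g→10,e→10,8→38,1→38 39:g→10,e→48,8→41,1→17 40:g→48,e→49,8→50,1→19 41:g→10,e→50,8→10,1→42 42:g→10,e→10,8→10,1→42 43:g→10,e→43,8→10,1→10 44:g→10,e→29,8→47,1→30 45:g→10,e→10,8→42,1→45 46:g→10,e→10,8→46,1→45 47:g→10,e→29,8→47,1→42 48:g→10,e→51,8→50,1→30 49:g→51,e→49,8→43,1→10 50:g→10,e→43,8→10,1→42 51:g→10,e→51,8→43,1→10.
'8g': run [68, 44, 5] end={s2,s21,s31,s45,s72} ∉↓L; 2/2 single-dels accept.
'egg': run [68, 38, 24, 4] end={s2,s21,s31,s72} — reject; 3/3 single-dels accept.
'e18': |S_i|=[68, 38, 13, 2] end={s31,s72} rej; 3/3 single-dels accept.
'eee1': N↓-sim [68, 38, 27, 15, 2] end={s31,s72} ∉↓L; 4/4 single-dels accept.
'g1188': run [68, 57, 51, 29, 11, 2] end={s31,s72} rej; 5/5 deletions ∈↓L.
'1181e': run [68, 62, 52, 25, 10, 2] end={s31,s72} rej; 5/5 deletions ∈↓L.
6 words, ⪯-incomp.


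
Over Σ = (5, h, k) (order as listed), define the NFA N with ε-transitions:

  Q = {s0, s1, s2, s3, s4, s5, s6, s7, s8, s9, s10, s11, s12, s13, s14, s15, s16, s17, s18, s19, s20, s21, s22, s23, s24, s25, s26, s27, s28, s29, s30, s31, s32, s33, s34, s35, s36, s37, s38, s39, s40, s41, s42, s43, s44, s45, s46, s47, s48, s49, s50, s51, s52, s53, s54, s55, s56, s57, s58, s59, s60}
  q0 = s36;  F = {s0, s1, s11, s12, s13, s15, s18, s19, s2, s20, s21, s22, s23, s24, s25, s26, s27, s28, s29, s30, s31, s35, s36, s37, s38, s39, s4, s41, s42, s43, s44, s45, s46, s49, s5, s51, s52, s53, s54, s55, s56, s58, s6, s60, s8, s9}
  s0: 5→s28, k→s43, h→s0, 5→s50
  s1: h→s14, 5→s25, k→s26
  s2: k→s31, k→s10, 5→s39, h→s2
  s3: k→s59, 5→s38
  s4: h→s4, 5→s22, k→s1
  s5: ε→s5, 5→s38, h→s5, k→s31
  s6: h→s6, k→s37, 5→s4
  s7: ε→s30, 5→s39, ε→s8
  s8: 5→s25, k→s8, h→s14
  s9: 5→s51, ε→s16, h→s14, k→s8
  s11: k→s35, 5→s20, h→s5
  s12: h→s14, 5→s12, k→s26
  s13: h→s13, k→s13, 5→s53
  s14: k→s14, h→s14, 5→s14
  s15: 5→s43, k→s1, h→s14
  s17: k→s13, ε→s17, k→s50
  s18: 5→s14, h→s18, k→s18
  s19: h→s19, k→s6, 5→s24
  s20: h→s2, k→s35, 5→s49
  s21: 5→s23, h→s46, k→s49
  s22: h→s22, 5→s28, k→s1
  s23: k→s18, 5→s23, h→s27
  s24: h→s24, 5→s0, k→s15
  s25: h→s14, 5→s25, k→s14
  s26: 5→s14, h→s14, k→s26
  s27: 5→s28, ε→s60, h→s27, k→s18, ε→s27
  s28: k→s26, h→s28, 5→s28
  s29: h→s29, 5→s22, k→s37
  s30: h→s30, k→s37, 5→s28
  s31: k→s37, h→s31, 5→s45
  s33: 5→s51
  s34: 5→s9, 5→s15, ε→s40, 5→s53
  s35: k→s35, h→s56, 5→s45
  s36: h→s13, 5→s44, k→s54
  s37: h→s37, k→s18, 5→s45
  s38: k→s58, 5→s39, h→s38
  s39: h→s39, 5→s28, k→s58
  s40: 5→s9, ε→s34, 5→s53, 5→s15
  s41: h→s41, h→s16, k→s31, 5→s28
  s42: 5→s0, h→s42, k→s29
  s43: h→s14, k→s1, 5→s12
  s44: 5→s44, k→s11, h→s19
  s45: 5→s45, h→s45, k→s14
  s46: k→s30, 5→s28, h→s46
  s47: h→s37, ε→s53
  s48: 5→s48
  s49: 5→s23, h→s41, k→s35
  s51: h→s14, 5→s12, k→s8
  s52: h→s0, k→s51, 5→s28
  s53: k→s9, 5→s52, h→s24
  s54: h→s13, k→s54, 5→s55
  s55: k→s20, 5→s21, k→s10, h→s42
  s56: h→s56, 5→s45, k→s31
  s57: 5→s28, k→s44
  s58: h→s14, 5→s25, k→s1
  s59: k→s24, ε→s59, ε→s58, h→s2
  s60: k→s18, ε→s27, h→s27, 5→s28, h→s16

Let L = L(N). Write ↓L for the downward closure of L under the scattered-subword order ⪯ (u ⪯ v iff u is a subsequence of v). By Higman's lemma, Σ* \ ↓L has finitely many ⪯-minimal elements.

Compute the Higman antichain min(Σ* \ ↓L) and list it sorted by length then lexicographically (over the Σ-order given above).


|Q|=61, |F|=46, |δ|=177 (13 ε).
min D↑ (46 st, q0=0, F={29}): 0:5→1,h→2,k→3 1:5→1,h→4,k→5 2:5→6,h→2,k→2 3:5→7,h→2,k→3 4:5→8,h→4,k→9 5:5→10,h→11,k→12 6:5→13,h→8,k→14 7:5→15,h→16,k→10 8:5→17,h→8,k→18 9:5→19,h→9,k→20 10:5→21,h→22,k→12 11:5→23,h→11,k→24 12:5→25,h→26,k→12 13:5→27,h→17,k→28 14:5→28,h→29,k→30 15:5→31,h→32,k→21 16:5→17,h→16,k→33 17:5→27,h→17,k→34 18:5→34,h→29,k→35 19:5→36,h→19,k→35 20:5→25,h→20,k→37 21:5→31,h→38,k→12 22:5→39,h→22,k→24 23:5→39,h→23,k→40 24:5→25,h→24,k→20 25:5→25,h→25,k→29 26:5→25,h→26,k→24 27:5→27,h→27,k→41 28:5→42,h→29,k→30 29:5→29,h→29,k→29 30:5→43,h→29,k→30 31:5→31,h→44,k→37 32:5→27,h→32,k→45 33:5→36,h→33,k→20 34:5→42,h→29,k→35 35:5→43,h→29,k→41 36:5→27,h→36,k→35 37:5→29,h→37,k→37 38:5→27,h→38,k→24 39:5→27,h→39,k→40 40:5→43,h→29,k→35 41:5→29,h→29,k→41 42:5→42,h→29,k→41 43:5→43,h→29,k→29 44:5→27,h→44,k→37 45:5→27,h→45,k→20 [Hopcroft].
'h5kh': run [50, 40, 23, 12, 1] end={s14} ∉↓L; 4/4 single-dels accept.
'5kk5k': |S_i|=[50, 47, 36, 13, 3, 1] end={s14} — reject; 5/5 single-dels accept.
'5hkkk5': |S_i|=[50, 47, 34, 19, 7, 3, 1] end={s14} rej; 6/6 single-dels accept.
'h555k5': N↓-sim [50, 40, 23, 16, 7, 2, 1] end={s14} ∉↓L; 6/6 deletions ∈↓L.
'k555k5': |S_i|=[50, 47, 42, 30, 12, 3, 1] end={s14} rej; 6/6 single-dels accept.
5 obstructions.

min(Σ*\↓L) = [h5kh, 5kk5k, 5hkkk5, h555k5, k555k5].


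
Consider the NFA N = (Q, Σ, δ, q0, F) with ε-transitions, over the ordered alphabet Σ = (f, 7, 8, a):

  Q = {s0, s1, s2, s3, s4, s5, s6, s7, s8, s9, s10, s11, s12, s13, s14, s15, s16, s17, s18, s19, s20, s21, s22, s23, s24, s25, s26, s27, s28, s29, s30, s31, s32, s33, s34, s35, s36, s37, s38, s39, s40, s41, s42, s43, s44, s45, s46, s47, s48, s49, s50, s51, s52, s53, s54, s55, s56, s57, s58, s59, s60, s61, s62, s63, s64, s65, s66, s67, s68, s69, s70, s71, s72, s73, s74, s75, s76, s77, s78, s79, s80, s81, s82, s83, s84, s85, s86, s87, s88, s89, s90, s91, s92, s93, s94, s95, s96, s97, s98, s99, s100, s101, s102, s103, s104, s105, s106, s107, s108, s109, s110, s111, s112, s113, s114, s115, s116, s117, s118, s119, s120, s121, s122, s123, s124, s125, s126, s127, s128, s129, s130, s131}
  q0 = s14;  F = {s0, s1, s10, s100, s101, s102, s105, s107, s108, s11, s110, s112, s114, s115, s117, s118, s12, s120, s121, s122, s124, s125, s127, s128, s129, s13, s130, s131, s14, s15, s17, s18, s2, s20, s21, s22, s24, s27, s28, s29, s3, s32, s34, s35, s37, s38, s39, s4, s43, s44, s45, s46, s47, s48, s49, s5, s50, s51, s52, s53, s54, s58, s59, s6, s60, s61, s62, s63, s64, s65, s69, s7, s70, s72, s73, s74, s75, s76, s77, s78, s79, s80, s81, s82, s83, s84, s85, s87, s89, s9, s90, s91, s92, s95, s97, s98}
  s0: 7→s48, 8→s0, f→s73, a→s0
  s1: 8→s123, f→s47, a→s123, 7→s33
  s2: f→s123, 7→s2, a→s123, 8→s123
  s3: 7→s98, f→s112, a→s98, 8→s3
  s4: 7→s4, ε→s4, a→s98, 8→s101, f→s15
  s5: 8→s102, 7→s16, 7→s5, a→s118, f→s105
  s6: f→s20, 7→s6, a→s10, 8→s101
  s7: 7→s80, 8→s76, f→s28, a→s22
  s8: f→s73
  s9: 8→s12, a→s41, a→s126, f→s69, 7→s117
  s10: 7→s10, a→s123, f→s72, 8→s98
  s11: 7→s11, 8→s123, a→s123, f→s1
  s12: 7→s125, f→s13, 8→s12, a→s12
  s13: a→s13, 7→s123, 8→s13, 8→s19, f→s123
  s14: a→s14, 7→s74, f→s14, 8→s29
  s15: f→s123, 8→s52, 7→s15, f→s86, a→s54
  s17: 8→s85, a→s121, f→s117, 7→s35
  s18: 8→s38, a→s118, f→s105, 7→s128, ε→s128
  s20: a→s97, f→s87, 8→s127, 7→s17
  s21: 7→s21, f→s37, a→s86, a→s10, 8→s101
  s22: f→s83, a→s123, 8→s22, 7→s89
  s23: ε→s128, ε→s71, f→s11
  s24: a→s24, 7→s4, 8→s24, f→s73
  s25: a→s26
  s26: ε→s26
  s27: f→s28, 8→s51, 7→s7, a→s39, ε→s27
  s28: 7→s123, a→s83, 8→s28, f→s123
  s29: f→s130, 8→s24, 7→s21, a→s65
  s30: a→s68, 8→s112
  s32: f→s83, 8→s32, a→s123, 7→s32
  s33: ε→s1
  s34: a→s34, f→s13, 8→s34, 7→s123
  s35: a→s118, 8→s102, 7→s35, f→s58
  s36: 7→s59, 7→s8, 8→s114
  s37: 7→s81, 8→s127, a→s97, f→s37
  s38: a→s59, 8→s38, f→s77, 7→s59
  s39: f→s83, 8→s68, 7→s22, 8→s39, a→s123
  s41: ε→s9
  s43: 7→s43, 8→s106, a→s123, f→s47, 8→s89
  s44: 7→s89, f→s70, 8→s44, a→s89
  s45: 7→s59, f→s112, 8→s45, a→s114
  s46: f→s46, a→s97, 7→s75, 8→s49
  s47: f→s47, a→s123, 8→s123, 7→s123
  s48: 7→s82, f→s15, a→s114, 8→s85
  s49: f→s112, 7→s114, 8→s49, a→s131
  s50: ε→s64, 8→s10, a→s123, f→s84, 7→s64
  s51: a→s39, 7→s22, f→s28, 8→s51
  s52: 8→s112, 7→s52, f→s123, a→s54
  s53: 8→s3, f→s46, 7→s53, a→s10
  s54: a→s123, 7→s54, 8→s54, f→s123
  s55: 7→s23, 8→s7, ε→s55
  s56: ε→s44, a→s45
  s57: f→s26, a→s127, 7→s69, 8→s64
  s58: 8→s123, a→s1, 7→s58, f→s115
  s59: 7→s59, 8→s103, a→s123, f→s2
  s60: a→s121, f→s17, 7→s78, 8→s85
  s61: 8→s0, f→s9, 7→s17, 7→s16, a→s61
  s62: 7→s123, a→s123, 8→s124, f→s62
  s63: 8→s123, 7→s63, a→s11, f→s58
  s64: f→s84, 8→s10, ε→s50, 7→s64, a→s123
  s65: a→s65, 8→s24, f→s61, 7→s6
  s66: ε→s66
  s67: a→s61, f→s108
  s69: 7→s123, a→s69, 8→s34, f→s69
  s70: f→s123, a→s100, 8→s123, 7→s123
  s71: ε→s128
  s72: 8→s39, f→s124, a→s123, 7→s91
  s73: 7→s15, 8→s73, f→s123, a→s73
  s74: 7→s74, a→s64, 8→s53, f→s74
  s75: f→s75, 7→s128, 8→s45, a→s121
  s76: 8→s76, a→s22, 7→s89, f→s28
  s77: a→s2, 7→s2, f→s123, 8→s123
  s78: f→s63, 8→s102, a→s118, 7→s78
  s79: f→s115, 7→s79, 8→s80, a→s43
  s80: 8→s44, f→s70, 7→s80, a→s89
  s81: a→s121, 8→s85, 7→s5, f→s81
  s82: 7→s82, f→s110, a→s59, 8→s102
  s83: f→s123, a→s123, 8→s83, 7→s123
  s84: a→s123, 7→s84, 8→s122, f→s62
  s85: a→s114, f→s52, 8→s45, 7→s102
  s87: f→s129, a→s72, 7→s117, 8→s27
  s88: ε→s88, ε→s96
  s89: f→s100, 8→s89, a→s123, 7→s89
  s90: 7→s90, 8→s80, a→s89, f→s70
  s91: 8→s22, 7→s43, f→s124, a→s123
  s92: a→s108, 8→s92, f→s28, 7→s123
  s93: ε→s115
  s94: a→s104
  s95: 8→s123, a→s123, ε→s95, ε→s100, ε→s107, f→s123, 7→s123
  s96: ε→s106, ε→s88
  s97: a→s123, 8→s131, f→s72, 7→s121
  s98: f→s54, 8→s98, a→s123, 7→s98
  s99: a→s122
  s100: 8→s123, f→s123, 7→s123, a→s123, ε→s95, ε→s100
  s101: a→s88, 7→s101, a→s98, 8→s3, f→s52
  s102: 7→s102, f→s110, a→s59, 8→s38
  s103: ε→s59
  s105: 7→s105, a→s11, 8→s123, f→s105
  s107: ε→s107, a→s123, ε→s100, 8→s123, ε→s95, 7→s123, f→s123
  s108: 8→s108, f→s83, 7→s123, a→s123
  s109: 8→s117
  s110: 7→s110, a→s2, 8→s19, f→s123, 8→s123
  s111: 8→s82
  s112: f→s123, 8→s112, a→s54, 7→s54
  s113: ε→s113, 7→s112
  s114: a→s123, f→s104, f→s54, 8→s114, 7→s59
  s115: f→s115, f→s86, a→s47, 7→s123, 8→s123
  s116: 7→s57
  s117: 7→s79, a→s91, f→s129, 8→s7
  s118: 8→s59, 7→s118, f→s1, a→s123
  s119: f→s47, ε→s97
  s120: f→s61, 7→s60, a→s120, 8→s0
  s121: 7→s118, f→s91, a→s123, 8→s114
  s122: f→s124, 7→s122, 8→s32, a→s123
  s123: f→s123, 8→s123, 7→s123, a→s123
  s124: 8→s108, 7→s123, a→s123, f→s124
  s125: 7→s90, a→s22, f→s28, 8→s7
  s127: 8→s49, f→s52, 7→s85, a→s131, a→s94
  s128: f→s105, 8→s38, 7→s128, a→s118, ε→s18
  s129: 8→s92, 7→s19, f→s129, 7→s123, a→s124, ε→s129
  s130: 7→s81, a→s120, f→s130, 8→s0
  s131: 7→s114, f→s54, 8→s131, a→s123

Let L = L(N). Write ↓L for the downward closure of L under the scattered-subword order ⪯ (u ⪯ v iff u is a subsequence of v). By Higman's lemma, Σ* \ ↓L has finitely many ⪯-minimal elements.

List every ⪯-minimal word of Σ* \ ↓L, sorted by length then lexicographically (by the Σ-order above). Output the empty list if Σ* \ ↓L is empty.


Antichain: [7aa, 88ff, 7887a, 7aff7, 8f77f8, 8afff7].

|Q|=132, |F|=96, |δ|=458 (32 ε).
min D↑ (93 st, q0=0, F={13}): 0:f→0,7→1,8→2,a→0 1:f→1,7→1,8→3,a→4 2:f→5,7→6,8→7,a→8 3:f→9,7→3,8→10,a→11 4:f→12,7→4,8→11,a→13 5:f→5,7→14,8→15,a→16 6:f→17,7→6,8→18,a→11 7:f→19,7→20,8→7,a→7 8:f→21,7→22,8→7,a→8 9:f→9,7→23,8→24,a→25 10:f→26,7→27,8→10,a→27 11:f→28,7→11,8→27,a→13 12:f→29,7→12,8→30,a→13 13:f→13,7→13,8→13,a→13 14:f→14,7→31,8→32,a→33 15:f→19,7→34,8→15,a→15 16:f→21,7→35,8→15,a→16 17:f→17,7→14,8→36,a→25 18:f→37,7→18,8→10,a→27 19:f→13,7→38,8→19,a→19 20:f→38,7→20,8→18,a→27 21:f→39,7→40,8→15,a→21 22:f→41,7→22,8→18,a→11 23:f→23,7→42,8→43,a→33 24:f→26,7→44,8→24,a→45 25:f→28,7→33,8→45,a→13 26:f→13,7→46,8→26,a→46 27:f→46,7→27,8→27,a→13 28:f→47,7→48,8→49,a→13 29:f→29,7→13,8→47,a→13 30:f→47,7→30,8→50,a→13 31:f→51,7→31,8→52,a→53 32:f→37,7→52,8→43,a→44 33:f→48,7→53,8→44,a→13 34:f→38,7→54,8→32,a→44 35:f→40,7→55,8→32,a→33 36:f→37,7→32,8→24,a→45 37:f→13,7→37,8→26,a→46 38:f→13,7→38,8→37,a→46 39:f→56,7→57,8→58,a→39 40:f→57,7→59,8→32,a→33 41:f→60,7→40,8→36,a→25 42:f→51,7→42,8→61,a→53 43:f→26,7→62,8→43,a→44 44:f→46,7→62,8→44,a→13 45:f→46,7→44,8→45,a→13 46:f→13,7→46,8→46,a→13 47:f→47,7→13,8→63,a→13 48:f→47,7→64,8→65,a→13 49:f→66,7→65,8→49,a→13 50:f→66,7→50,8→50,a→13 51:f→51,7→51,8→13,a→67 52:f→68,7→52,8→61,a→62 53:f→69,7→53,8→62,a→13 54:f→68,7→54,8→52,a→62 55:f→70,7→55,8→52,a→53 56:f→56,7→13,8→71,a→56 57:f→72,7→73,8→74,a→48 58:f→75,7→76,8→58,a→58 59:f→77,7→59,8→52,a→53 60:f→72,7→57,8→78,a→28 61:f→79,7→62,8→61,a→62 62:f→80,7→62,8→62,a→13 63:f→66,7→13,8→63,a→13 64:f→81,7→64,8→82,a→13 65:f→66,7→82,8→65,a→13 66:f→13,7→13,8→66,a→13 67:f→69,7→67,8→13,a→13 68:f→13,7→68,8→13,a→80 69:f→81,7→69,8→13,a→13 70:f→77,7→70,8→13,a→67 71:f→75,7→13,8→71,a→71 72:f→72,7→13,8→83,a→47 73:f→84,7→73,8→85,a→64 74:f→86,7→85,8→87,a→65 75:f→13,7→13,8→75,a→75 76:f→86,7→88,8→74,a→65 77:f→84,7→77,8→13,a→69 78:f→86,7→74,8→89,a→49 79:f→13,7→80,8→13,a→80 80:f→13,7→80,8→13,a→13 81:f→81,7→13,8→13,a→13 82:f→90,7→82,8→82,a→13 83:f→86,7→13,8→83,a→63 84:f→84,7→13,8→13,a→81 85:f→91,7→85,8→92,a→82 86:f→13,7→13,8→86,a→66 87:f→86,7→82,8→87,a→65 88:f→91,7→88,8→85,a→82 89:f→86,7→65,8→89,a→49 90:f→13,7→13,8→13,a→13 91:f→13,7→13,8→13,a→90 92:f→91,7→82,8→92,a→82 [Hopcroft].
'7aa': N↓-sim [110, 94, 41, 2] end={s104,s123} — reject; 3/3 deletions ∈↓L.
'88ff': |S_i|=[110, 104, 58, 19, 2] end={s123,s86} — reject; 4/4 del acc.
'7887a': N↓-sim [110, 94, 64, 33, 15, 1] end={s123} — reject; 5/5 single-dels accept.
'7aff7': |S_i|=[110, 94, 41, 25, 9, 1] end={s123} — reject; 5/5 deletions ∈↓L.
'8f77f8': |S_i|=[110, 104, 89, 63, 41, 18, 2] end={s123,s19} — reject; 6/6 deletions ∈↓L.
'8afff7': N↓-sim [110, 104, 90, 77, 53, 18, 2] end={s123,s19} — reject; 6/6 single-dels accept.
6 minimals (antichain).


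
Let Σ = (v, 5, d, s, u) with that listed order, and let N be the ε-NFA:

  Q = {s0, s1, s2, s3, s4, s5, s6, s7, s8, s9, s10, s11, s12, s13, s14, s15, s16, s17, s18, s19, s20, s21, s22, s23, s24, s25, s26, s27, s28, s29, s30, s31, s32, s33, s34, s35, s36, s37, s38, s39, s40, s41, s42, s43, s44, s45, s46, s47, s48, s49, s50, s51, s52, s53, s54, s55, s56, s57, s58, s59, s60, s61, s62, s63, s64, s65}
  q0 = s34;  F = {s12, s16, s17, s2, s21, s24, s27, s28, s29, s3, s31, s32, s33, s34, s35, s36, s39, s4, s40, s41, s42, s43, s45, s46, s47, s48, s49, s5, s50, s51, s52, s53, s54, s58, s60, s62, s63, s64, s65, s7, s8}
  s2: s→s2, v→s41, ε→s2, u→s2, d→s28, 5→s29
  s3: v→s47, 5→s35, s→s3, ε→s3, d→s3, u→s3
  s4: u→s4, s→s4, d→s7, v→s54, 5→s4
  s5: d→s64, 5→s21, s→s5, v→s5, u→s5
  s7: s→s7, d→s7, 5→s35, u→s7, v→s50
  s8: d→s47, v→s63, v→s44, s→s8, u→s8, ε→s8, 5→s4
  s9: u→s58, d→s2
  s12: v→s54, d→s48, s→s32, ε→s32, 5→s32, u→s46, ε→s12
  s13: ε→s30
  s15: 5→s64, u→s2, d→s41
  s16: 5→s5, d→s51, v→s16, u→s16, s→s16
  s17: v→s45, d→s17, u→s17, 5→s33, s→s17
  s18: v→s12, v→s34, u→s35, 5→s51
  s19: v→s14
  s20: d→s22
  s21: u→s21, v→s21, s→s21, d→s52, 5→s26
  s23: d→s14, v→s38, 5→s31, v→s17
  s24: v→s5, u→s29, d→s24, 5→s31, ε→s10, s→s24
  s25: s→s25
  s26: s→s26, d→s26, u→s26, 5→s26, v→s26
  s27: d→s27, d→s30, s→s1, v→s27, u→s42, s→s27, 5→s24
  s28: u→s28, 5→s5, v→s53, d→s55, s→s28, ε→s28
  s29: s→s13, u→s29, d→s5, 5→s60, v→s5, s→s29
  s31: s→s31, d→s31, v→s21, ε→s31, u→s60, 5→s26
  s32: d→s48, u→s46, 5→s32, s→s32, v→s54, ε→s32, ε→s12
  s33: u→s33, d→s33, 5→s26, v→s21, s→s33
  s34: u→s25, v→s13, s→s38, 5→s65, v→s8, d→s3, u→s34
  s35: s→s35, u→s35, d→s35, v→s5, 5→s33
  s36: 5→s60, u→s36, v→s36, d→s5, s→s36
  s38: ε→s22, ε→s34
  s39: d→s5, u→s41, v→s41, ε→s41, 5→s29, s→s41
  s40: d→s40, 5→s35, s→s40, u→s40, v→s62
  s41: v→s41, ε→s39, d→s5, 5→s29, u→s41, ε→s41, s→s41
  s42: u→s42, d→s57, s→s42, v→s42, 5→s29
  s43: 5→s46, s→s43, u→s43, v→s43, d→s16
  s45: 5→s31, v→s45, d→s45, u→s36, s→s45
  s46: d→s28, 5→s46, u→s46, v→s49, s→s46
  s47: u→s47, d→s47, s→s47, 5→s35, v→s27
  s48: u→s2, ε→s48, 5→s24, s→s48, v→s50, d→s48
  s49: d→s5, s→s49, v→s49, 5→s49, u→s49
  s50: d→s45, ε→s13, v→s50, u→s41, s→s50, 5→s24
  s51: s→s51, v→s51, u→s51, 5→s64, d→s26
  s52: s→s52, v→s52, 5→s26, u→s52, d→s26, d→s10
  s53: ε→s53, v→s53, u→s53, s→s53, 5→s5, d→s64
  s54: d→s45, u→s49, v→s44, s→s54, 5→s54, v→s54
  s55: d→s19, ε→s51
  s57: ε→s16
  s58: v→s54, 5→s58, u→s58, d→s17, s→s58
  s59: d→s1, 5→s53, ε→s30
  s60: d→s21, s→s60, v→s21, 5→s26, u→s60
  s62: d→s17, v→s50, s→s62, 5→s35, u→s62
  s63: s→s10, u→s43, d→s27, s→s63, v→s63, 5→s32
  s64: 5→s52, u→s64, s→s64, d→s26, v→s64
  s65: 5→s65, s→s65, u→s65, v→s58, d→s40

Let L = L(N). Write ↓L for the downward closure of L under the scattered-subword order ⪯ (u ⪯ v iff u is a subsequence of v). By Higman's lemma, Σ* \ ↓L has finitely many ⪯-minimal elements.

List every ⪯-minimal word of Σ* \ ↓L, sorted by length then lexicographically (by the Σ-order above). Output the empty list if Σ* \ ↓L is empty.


|Q|=66, |F|=41, |δ|=260 (22 ε).
min D↑ (40 st, q0=0, F={29}): 0:v→1,5→2,d→3,s→0,u→0 1:v→4,5→5,d→6,s→1,u→1 2:v→7,5→2,d→8,s→2,u→2 3:v→6,5→9,d→3,s→3,u→3 4:v→4,5→10,d→11,s→4,u→12 5:v→13,5→5,d→14,s→5,u→5 6:v→11,5→9,d→6,s→6,u→6 7:v→13,5→7,d→15,s→7,u→7 8:v→16,5→9,d→8,s→8,u→8 9:v→17,5→18,d→9,s→9,u→9 10:v→13,5→10,d→19,s→10,u→20 11:v→11,5→21,d→11,s→11,u→22 12:v→12,5→20,d→23,s→12,u→12 13:v→13,5→13,d→24,s→13,u→25 14:v→26,5→9,d→14,s→14,u→14 15:v→24,5→18,d→15,s→15,u→15 16:v→26,5→9,d→15,s→16,u→16 17:v→17,5→27,d→28,s→17,u→17 18:v→27,5→29,d→18,s→18,u→18 19:v→26,5→21,d→19,s→19,u→30 20:v→25,5→20,d→31,s→20,u→20 21:v→17,5→32,d→21,s→21,u→33 22:v→22,5→33,d→23,s→22,u→22 23:v→23,5→17,d→34,s→23,u→23 24:v→24,5→32,d→24,s→24,u→35 25:v→25,5→25,d→17,s→25,u→25 26:v→26,5→21,d→24,s→26,u→36 27:v→27,5→29,d→37,s→27,u→27 28:v→28,5→37,d→29,s→28,u→28 29:v→29,5→29,d→29,s→29,u→29 30:v→36,5→33,d→31,s→30,u→30 31:v→38,5→17,d→34,s→31,u→31 32:v→27,5→29,d→32,s→32,u→39 33:v→17,5→39,d→17,s→33,u→33 34:v→34,5→28,d→29,s→34,u→34 35:v→35,5→39,d→17,s→35,u→35 36:v→36,5→33,d→17,s→36,u→36 37:v→37,5→29,d→29,s→37,u→37 38:v→38,5→17,d→28,s→38,u→38 39:v→27,5→29,d→27,s→39,u→39.
'd555': N↓-sim [54, 38, 14, 7, 1] end={s26} — reject; 4/4 del acc.
'5vd55': run [54, 40, 28, 17, 7, 1] end={s26} ∉↓L; 5/5 del acc.
'd5vdd': |S_i|=[54, 38, 14, 6, 4, 2] end={s10,s26} rej; 5/5 single-dels accept.
'vvuddd': run [54, 47, 38, 26, 14, 8, 4] end={s10,s14,s19,s26} ∉↓L; 6/6 single-dels accept.
4 words, ⪯-incomp.

min(Σ*\↓L) = [d555, 5vd55, d5vdd, vvuddd].
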